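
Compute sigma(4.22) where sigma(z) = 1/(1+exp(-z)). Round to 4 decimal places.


sigmoid(z) = 1 / (1 + exp(-z))
exp(-(4.22)) = exp(-4.22) = 0.0147
1 + 0.0147 = 1.0147
1 / 1.0147 = 0.9855

0.9855


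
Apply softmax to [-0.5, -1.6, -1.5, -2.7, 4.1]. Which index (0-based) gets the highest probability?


Softmax is a monotonic transformation, so it preserves the argmax.
We need to find the index of the maximum logit.
Index 0: -0.5
Index 1: -1.6
Index 2: -1.5
Index 3: -2.7
Index 4: 4.1
Maximum logit = 4.1 at index 4

4


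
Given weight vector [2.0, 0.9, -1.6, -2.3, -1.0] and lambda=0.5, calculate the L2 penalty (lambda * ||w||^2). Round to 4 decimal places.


Squaring each weight:
2.0^2 = 4.0
0.9^2 = 0.81
(-1.6)^2 = 2.56
(-2.3)^2 = 5.29
(-1.0)^2 = 1.0
Sum of squares = 13.66
Penalty = 0.5 * 13.66 = 6.8300

6.8300


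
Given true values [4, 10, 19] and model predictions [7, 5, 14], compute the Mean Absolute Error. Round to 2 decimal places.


Absolute errors: [3, 5, 5]
Sum of absolute errors = 13
MAE = 13 / 3 = 4.33

4.33


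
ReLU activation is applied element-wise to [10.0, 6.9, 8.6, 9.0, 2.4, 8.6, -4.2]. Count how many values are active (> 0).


ReLU(x) = max(0, x) for each element:
ReLU(10.0) = 10.0
ReLU(6.9) = 6.9
ReLU(8.6) = 8.6
ReLU(9.0) = 9.0
ReLU(2.4) = 2.4
ReLU(8.6) = 8.6
ReLU(-4.2) = 0
Active neurons (>0): 6

6


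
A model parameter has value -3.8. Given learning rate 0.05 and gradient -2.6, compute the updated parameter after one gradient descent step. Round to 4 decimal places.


w_new = w_old - lr * gradient
= -3.8 - 0.05 * -2.6
= -3.8 - (-0.13)
= -3.6700

-3.6700


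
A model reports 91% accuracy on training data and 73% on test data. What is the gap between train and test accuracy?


Gap = train_accuracy - test_accuracy
= 91 - 73
= 18%
This gap suggests the model is overfitting.

18


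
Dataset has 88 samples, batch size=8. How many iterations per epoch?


Iterations per epoch = dataset_size / batch_size
= 88 / 8
= 11

11


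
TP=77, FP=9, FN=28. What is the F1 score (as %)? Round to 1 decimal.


Precision = TP / (TP + FP) = 77 / 86 = 0.8953
Recall = TP / (TP + FN) = 77 / 105 = 0.7333
F1 = 2 * P * R / (P + R)
= 2 * 0.8953 * 0.7333 / (0.8953 + 0.7333)
= 1.3132 / 1.6287
= 0.8063
As percentage: 80.6%

80.6


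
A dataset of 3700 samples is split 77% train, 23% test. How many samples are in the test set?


Train samples = 3700 * 77% = 2849
Test samples = 3700 - 2849
= 851

851


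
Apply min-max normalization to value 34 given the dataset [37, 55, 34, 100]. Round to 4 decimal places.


Min = 34, Max = 100
Range = 100 - 34 = 66
Scaled = (x - min) / (max - min)
= (34 - 34) / 66
= 0 / 66
= 0.0000

0.0000


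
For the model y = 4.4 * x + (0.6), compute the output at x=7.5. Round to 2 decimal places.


y = 4.4 * 7.5 + (0.6)
= 33.0 + (0.6)
= 33.60

33.60


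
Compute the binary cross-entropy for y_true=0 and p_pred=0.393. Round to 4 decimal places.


For y=0: Loss = -log(1-p)
= -log(1 - 0.393)
= -log(0.607)
= -(-0.4992)
= 0.4992

0.4992


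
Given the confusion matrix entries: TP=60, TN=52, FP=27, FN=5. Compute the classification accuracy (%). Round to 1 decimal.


Accuracy = (TP + TN) / (TP + TN + FP + FN) * 100
= (60 + 52) / (60 + 52 + 27 + 5)
= 112 / 144
= 0.7778
= 77.8%

77.8


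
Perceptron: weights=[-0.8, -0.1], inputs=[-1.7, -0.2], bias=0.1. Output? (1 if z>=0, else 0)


z = w . x + b
= -0.8*-1.7 + -0.1*-0.2 + 0.1
= 1.36 + 0.02 + 0.1
= 1.38 + 0.1
= 1.48
Since z = 1.48 >= 0, output = 1

1


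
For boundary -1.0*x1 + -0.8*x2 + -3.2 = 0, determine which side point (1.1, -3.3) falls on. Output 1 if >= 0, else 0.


Compute -1.0 * 1.1 + -0.8 * -3.3 + -3.2
= -1.1 + 2.64 + -3.2
= -1.66
Since -1.66 < 0, the point is on the negative side.

0


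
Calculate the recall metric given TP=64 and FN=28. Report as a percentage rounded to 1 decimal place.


Recall = TP / (TP + FN) * 100
= 64 / (64 + 28)
= 64 / 92
= 0.6957
= 69.6%

69.6


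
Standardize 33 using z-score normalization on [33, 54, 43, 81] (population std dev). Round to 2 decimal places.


Mean = (33 + 54 + 43 + 81) / 4 = 52.75
Variance = sum((x_i - mean)^2) / n = 321.1875
Std = sqrt(321.1875) = 17.9217
Z = (x - mean) / std
= (33 - 52.75) / 17.9217
= -19.75 / 17.9217
= -1.10

-1.10


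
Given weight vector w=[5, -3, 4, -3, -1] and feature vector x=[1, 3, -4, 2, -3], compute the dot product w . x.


Element-wise products:
5 * 1 = 5
-3 * 3 = -9
4 * -4 = -16
-3 * 2 = -6
-1 * -3 = 3
Sum = 5 + -9 + -16 + -6 + 3
= -23

-23


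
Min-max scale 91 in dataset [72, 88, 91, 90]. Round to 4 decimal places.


Min = 72, Max = 91
Range = 91 - 72 = 19
Scaled = (x - min) / (max - min)
= (91 - 72) / 19
= 19 / 19
= 1.0000

1.0000


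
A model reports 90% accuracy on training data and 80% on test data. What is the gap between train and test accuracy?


Gap = train_accuracy - test_accuracy
= 90 - 80
= 10%
This moderate gap may indicate mild overfitting.

10


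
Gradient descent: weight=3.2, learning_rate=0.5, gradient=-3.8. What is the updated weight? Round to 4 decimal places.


w_new = w_old - lr * gradient
= 3.2 - 0.5 * -3.8
= 3.2 - (-1.9)
= 5.1000

5.1000


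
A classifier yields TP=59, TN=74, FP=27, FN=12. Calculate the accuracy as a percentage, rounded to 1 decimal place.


Accuracy = (TP + TN) / (TP + TN + FP + FN) * 100
= (59 + 74) / (59 + 74 + 27 + 12)
= 133 / 172
= 0.7733
= 77.3%

77.3


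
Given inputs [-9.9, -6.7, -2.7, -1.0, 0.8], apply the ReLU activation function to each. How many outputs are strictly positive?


ReLU(x) = max(0, x) for each element:
ReLU(-9.9) = 0
ReLU(-6.7) = 0
ReLU(-2.7) = 0
ReLU(-1.0) = 0
ReLU(0.8) = 0.8
Active neurons (>0): 1

1


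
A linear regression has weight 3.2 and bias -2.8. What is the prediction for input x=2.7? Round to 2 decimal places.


y = 3.2 * 2.7 + (-2.8)
= 8.64 + (-2.8)
= 5.84

5.84


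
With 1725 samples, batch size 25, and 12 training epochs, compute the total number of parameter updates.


Iterations per epoch = 1725 / 25 = 69
Total updates = iterations_per_epoch * epochs
= 69 * 12
= 828

828


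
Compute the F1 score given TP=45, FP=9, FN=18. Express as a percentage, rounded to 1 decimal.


Precision = TP / (TP + FP) = 45 / 54 = 0.8333
Recall = TP / (TP + FN) = 45 / 63 = 0.7143
F1 = 2 * P * R / (P + R)
= 2 * 0.8333 * 0.7143 / (0.8333 + 0.7143)
= 1.1905 / 1.5476
= 0.7692
As percentage: 76.9%

76.9


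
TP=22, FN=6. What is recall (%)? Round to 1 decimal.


Recall = TP / (TP + FN) * 100
= 22 / (22 + 6)
= 22 / 28
= 0.7857
= 78.6%

78.6


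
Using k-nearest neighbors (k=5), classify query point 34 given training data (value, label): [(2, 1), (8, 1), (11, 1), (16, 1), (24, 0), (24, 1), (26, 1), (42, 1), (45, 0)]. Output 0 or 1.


Distances from query 34:
Point 26 (class 1): distance = 8
Point 42 (class 1): distance = 8
Point 24 (class 0): distance = 10
Point 24 (class 1): distance = 10
Point 45 (class 0): distance = 11
K=5 nearest neighbors: classes = [1, 1, 0, 1, 0]
Votes for class 1: 3 / 5
Majority vote => class 1

1


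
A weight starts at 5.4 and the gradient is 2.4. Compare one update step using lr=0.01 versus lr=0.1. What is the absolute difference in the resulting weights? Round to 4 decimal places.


With lr=0.01: w_new = 5.4 - 0.01 * 2.4 = 5.376
With lr=0.1: w_new = 5.4 - 0.1 * 2.4 = 5.16
Absolute difference = |5.376 - 5.16|
= 0.2160

0.2160


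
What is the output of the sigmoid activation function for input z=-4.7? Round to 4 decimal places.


sigmoid(z) = 1 / (1 + exp(-z))
exp(-(-4.7)) = exp(4.7) = 109.9472
1 + 109.9472 = 110.9472
1 / 110.9472 = 0.0090

0.0090


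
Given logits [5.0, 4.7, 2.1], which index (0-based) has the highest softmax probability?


Softmax is a monotonic transformation, so it preserves the argmax.
We need to find the index of the maximum logit.
Index 0: 5.0
Index 1: 4.7
Index 2: 2.1
Maximum logit = 5.0 at index 0

0


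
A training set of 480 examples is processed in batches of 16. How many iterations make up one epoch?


Iterations per epoch = dataset_size / batch_size
= 480 / 16
= 30

30


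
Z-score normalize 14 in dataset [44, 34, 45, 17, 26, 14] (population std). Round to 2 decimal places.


Mean = (44 + 34 + 45 + 17 + 26 + 14) / 6 = 30.0
Variance = sum((x_i - mean)^2) / n = 146.3333
Std = sqrt(146.3333) = 12.0968
Z = (x - mean) / std
= (14 - 30.0) / 12.0968
= -16.0 / 12.0968
= -1.32

-1.32


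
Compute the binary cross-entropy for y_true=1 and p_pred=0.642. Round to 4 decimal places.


For y=1: Loss = -log(p)
= -log(0.642)
= -(-0.4432)
= 0.4432

0.4432


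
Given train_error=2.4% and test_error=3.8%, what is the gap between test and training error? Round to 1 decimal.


Generalization gap = test_error - train_error
= 3.8 - 2.4
= 1.4%
A small gap suggests good generalization.

1.4


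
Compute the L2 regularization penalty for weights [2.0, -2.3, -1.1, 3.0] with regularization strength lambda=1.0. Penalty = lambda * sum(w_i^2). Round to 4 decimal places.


Squaring each weight:
2.0^2 = 4.0
(-2.3)^2 = 5.29
(-1.1)^2 = 1.21
3.0^2 = 9.0
Sum of squares = 19.5
Penalty = 1.0 * 19.5 = 19.5000

19.5000


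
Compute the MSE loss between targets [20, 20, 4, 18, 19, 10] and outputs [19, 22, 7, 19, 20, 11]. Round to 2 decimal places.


Differences: [1, -2, -3, -1, -1, -1]
Squared errors: [1, 4, 9, 1, 1, 1]
Sum of squared errors = 17
MSE = 17 / 6 = 2.83

2.83


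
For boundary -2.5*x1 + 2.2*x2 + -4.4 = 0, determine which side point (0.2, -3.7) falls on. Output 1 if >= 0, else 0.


Compute -2.5 * 0.2 + 2.2 * -3.7 + -4.4
= -0.5 + -8.14 + -4.4
= -13.04
Since -13.04 < 0, the point is on the negative side.

0


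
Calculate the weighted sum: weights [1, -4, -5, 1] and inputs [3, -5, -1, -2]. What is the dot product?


Element-wise products:
1 * 3 = 3
-4 * -5 = 20
-5 * -1 = 5
1 * -2 = -2
Sum = 3 + 20 + 5 + -2
= 26

26


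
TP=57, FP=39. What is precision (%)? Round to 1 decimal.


Precision = TP / (TP + FP) * 100
= 57 / (57 + 39)
= 57 / 96
= 0.5938
= 59.4%

59.4


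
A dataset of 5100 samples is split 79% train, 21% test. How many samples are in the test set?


Train samples = 5100 * 79% = 4029
Test samples = 5100 - 4029
= 1071

1071


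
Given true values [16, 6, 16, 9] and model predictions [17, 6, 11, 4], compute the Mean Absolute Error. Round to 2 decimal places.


Absolute errors: [1, 0, 5, 5]
Sum of absolute errors = 11
MAE = 11 / 4 = 2.75

2.75


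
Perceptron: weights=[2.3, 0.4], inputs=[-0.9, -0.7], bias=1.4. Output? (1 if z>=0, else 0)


z = w . x + b
= 2.3*-0.9 + 0.4*-0.7 + 1.4
= -2.07 + -0.28 + 1.4
= -2.35 + 1.4
= -0.95
Since z = -0.95 < 0, output = 0

0


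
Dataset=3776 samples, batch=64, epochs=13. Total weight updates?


Iterations per epoch = 3776 / 64 = 59
Total updates = iterations_per_epoch * epochs
= 59 * 13
= 767

767


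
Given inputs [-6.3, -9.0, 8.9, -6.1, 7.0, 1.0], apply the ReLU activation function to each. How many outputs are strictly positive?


ReLU(x) = max(0, x) for each element:
ReLU(-6.3) = 0
ReLU(-9.0) = 0
ReLU(8.9) = 8.9
ReLU(-6.1) = 0
ReLU(7.0) = 7.0
ReLU(1.0) = 1.0
Active neurons (>0): 3

3


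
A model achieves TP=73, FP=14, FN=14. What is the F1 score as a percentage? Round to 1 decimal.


Precision = TP / (TP + FP) = 73 / 87 = 0.8391
Recall = TP / (TP + FN) = 73 / 87 = 0.8391
F1 = 2 * P * R / (P + R)
= 2 * 0.8391 * 0.8391 / (0.8391 + 0.8391)
= 1.4081 / 1.6782
= 0.8391
As percentage: 83.9%

83.9


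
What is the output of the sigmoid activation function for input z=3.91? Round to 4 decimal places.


sigmoid(z) = 1 / (1 + exp(-z))
exp(-(3.91)) = exp(-3.91) = 0.02
1 + 0.02 = 1.02
1 / 1.02 = 0.9804

0.9804


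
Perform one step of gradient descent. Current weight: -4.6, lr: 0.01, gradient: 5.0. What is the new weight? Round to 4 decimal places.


w_new = w_old - lr * gradient
= -4.6 - 0.01 * 5.0
= -4.6 - (0.05)
= -4.6500

-4.6500


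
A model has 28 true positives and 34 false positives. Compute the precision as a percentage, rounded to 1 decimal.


Precision = TP / (TP + FP) * 100
= 28 / (28 + 34)
= 28 / 62
= 0.4516
= 45.2%

45.2


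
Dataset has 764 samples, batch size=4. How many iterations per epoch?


Iterations per epoch = dataset_size / batch_size
= 764 / 4
= 191

191


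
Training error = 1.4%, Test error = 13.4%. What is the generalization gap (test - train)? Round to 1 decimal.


Generalization gap = test_error - train_error
= 13.4 - 1.4
= 12.0%
A large gap suggests overfitting.

12.0


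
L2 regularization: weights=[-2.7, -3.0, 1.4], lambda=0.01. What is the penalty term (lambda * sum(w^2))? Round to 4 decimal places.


Squaring each weight:
(-2.7)^2 = 7.29
(-3.0)^2 = 9.0
1.4^2 = 1.96
Sum of squares = 18.25
Penalty = 0.01 * 18.25 = 0.1825

0.1825


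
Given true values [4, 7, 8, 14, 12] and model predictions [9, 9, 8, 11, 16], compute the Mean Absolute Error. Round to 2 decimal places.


Absolute errors: [5, 2, 0, 3, 4]
Sum of absolute errors = 14
MAE = 14 / 5 = 2.80

2.80


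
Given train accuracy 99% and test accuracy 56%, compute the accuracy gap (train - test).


Gap = train_accuracy - test_accuracy
= 99 - 56
= 43%
This large gap strongly indicates overfitting.

43


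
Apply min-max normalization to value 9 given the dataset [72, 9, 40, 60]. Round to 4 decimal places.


Min = 9, Max = 72
Range = 72 - 9 = 63
Scaled = (x - min) / (max - min)
= (9 - 9) / 63
= 0 / 63
= 0.0000

0.0000


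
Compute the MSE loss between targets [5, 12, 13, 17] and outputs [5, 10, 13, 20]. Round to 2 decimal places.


Differences: [0, 2, 0, -3]
Squared errors: [0, 4, 0, 9]
Sum of squared errors = 13
MSE = 13 / 4 = 3.25

3.25


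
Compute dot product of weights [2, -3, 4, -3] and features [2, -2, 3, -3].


Element-wise products:
2 * 2 = 4
-3 * -2 = 6
4 * 3 = 12
-3 * -3 = 9
Sum = 4 + 6 + 12 + 9
= 31

31


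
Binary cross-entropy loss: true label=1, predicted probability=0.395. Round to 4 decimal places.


For y=1: Loss = -log(p)
= -log(0.395)
= -(-0.9289)
= 0.9289

0.9289


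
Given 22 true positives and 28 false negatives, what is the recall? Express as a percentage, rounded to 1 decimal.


Recall = TP / (TP + FN) * 100
= 22 / (22 + 28)
= 22 / 50
= 0.44
= 44.0%

44.0


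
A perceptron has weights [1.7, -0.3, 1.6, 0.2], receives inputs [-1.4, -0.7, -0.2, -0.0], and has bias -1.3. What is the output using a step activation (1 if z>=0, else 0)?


z = w . x + b
= 1.7*-1.4 + -0.3*-0.7 + 1.6*-0.2 + 0.2*-0.0 + -1.3
= -2.38 + 0.21 + -0.32 + -0.0 + -1.3
= -2.49 + -1.3
= -3.79
Since z = -3.79 < 0, output = 0

0


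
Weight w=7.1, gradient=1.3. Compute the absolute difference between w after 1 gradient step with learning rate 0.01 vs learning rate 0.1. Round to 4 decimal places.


With lr=0.01: w_new = 7.1 - 0.01 * 1.3 = 7.087
With lr=0.1: w_new = 7.1 - 0.1 * 1.3 = 6.97
Absolute difference = |7.087 - 6.97|
= 0.1170

0.1170


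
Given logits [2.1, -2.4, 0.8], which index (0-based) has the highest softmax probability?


Softmax is a monotonic transformation, so it preserves the argmax.
We need to find the index of the maximum logit.
Index 0: 2.1
Index 1: -2.4
Index 2: 0.8
Maximum logit = 2.1 at index 0

0


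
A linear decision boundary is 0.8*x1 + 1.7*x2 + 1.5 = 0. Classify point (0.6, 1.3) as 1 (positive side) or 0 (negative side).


Compute 0.8 * 0.6 + 1.7 * 1.3 + 1.5
= 0.48 + 2.21 + 1.5
= 4.19
Since 4.19 >= 0, the point is on the positive side.

1


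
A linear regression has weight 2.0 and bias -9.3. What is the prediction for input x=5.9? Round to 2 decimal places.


y = 2.0 * 5.9 + (-9.3)
= 11.8 + (-9.3)
= 2.50

2.50


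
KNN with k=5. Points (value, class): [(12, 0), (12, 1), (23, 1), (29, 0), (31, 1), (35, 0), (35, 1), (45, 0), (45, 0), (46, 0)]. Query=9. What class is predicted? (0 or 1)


Distances from query 9:
Point 12 (class 0): distance = 3
Point 12 (class 1): distance = 3
Point 23 (class 1): distance = 14
Point 29 (class 0): distance = 20
Point 31 (class 1): distance = 22
K=5 nearest neighbors: classes = [0, 1, 1, 0, 1]
Votes for class 1: 3 / 5
Majority vote => class 1

1


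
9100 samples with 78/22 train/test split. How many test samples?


Train samples = 9100 * 78% = 7098
Test samples = 9100 - 7098
= 2002

2002


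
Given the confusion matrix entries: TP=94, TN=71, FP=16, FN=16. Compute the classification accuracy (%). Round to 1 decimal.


Accuracy = (TP + TN) / (TP + TN + FP + FN) * 100
= (94 + 71) / (94 + 71 + 16 + 16)
= 165 / 197
= 0.8376
= 83.8%

83.8


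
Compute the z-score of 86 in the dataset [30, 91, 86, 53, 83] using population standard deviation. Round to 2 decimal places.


Mean = (30 + 91 + 86 + 53 + 83) / 5 = 68.6
Variance = sum((x_i - mean)^2) / n = 549.04
Std = sqrt(549.04) = 23.4316
Z = (x - mean) / std
= (86 - 68.6) / 23.4316
= 17.4 / 23.4316
= 0.74

0.74


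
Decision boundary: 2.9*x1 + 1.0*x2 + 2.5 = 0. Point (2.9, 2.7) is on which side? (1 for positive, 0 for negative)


Compute 2.9 * 2.9 + 1.0 * 2.7 + 2.5
= 8.41 + 2.7 + 2.5
= 13.61
Since 13.61 >= 0, the point is on the positive side.

1


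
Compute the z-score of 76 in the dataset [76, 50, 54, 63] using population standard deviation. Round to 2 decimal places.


Mean = (76 + 50 + 54 + 63) / 4 = 60.75
Variance = sum((x_i - mean)^2) / n = 99.6875
Std = sqrt(99.6875) = 9.9844
Z = (x - mean) / std
= (76 - 60.75) / 9.9844
= 15.25 / 9.9844
= 1.53

1.53


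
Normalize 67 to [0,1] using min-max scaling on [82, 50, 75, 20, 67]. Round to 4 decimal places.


Min = 20, Max = 82
Range = 82 - 20 = 62
Scaled = (x - min) / (max - min)
= (67 - 20) / 62
= 47 / 62
= 0.7581

0.7581


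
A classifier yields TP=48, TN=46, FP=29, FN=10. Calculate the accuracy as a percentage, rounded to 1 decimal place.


Accuracy = (TP + TN) / (TP + TN + FP + FN) * 100
= (48 + 46) / (48 + 46 + 29 + 10)
= 94 / 133
= 0.7068
= 70.7%

70.7


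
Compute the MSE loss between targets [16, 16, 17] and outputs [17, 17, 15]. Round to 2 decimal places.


Differences: [-1, -1, 2]
Squared errors: [1, 1, 4]
Sum of squared errors = 6
MSE = 6 / 3 = 2.00

2.00


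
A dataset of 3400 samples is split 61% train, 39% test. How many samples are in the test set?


Train samples = 3400 * 61% = 2074
Test samples = 3400 - 2074
= 1326

1326


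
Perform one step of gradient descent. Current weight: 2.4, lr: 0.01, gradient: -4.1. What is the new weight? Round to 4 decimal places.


w_new = w_old - lr * gradient
= 2.4 - 0.01 * -4.1
= 2.4 - (-0.041)
= 2.4410

2.4410


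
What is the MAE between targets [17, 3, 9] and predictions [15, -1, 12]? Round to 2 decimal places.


Absolute errors: [2, 4, 3]
Sum of absolute errors = 9
MAE = 9 / 3 = 3.00

3.00


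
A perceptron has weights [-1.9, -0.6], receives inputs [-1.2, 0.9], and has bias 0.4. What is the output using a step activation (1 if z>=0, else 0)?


z = w . x + b
= -1.9*-1.2 + -0.6*0.9 + 0.4
= 2.28 + -0.54 + 0.4
= 1.74 + 0.4
= 2.14
Since z = 2.14 >= 0, output = 1

1


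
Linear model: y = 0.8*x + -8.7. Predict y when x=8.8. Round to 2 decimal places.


y = 0.8 * 8.8 + (-8.7)
= 7.04 + (-8.7)
= -1.66

-1.66


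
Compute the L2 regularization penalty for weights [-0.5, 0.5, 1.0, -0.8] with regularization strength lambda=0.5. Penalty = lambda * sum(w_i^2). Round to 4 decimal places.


Squaring each weight:
(-0.5)^2 = 0.25
0.5^2 = 0.25
1.0^2 = 1.0
(-0.8)^2 = 0.64
Sum of squares = 2.14
Penalty = 0.5 * 2.14 = 1.0700

1.0700


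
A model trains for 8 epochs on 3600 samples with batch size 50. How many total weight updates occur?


Iterations per epoch = 3600 / 50 = 72
Total updates = iterations_per_epoch * epochs
= 72 * 8
= 576

576


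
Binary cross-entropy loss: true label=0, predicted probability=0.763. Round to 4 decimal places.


For y=0: Loss = -log(1-p)
= -log(1 - 0.763)
= -log(0.237)
= -(-1.4397)
= 1.4397

1.4397


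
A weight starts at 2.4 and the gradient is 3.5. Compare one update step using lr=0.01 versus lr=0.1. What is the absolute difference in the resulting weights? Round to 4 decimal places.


With lr=0.01: w_new = 2.4 - 0.01 * 3.5 = 2.365
With lr=0.1: w_new = 2.4 - 0.1 * 3.5 = 2.05
Absolute difference = |2.365 - 2.05|
= 0.3150

0.3150


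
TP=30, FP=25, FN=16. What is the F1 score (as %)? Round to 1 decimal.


Precision = TP / (TP + FP) = 30 / 55 = 0.5455
Recall = TP / (TP + FN) = 30 / 46 = 0.6522
F1 = 2 * P * R / (P + R)
= 2 * 0.5455 * 0.6522 / (0.5455 + 0.6522)
= 0.7115 / 1.1976
= 0.5941
As percentage: 59.4%

59.4


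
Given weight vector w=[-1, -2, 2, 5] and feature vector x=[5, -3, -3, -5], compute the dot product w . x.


Element-wise products:
-1 * 5 = -5
-2 * -3 = 6
2 * -3 = -6
5 * -5 = -25
Sum = -5 + 6 + -6 + -25
= -30

-30


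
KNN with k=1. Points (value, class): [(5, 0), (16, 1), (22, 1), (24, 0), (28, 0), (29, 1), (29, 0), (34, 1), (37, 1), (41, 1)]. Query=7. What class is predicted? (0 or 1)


Distances from query 7:
Point 5 (class 0): distance = 2
K=1 nearest neighbors: classes = [0]
Votes for class 1: 0 / 1
Majority vote => class 0

0


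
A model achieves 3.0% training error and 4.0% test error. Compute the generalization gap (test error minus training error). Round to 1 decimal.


Generalization gap = test_error - train_error
= 4.0 - 3.0
= 1.0%
A small gap suggests good generalization.

1.0


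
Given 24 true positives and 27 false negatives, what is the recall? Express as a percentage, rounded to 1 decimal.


Recall = TP / (TP + FN) * 100
= 24 / (24 + 27)
= 24 / 51
= 0.4706
= 47.1%

47.1


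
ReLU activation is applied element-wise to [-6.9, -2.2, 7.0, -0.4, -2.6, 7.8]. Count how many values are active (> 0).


ReLU(x) = max(0, x) for each element:
ReLU(-6.9) = 0
ReLU(-2.2) = 0
ReLU(7.0) = 7.0
ReLU(-0.4) = 0
ReLU(-2.6) = 0
ReLU(7.8) = 7.8
Active neurons (>0): 2

2


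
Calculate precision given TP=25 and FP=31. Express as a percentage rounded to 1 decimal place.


Precision = TP / (TP + FP) * 100
= 25 / (25 + 31)
= 25 / 56
= 0.4464
= 44.6%

44.6


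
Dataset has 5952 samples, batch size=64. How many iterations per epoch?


Iterations per epoch = dataset_size / batch_size
= 5952 / 64
= 93

93


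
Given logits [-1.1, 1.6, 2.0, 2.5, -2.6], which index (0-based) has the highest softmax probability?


Softmax is a monotonic transformation, so it preserves the argmax.
We need to find the index of the maximum logit.
Index 0: -1.1
Index 1: 1.6
Index 2: 2.0
Index 3: 2.5
Index 4: -2.6
Maximum logit = 2.5 at index 3

3


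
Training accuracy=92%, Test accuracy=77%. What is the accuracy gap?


Gap = train_accuracy - test_accuracy
= 92 - 77
= 15%
This gap suggests the model is overfitting.

15


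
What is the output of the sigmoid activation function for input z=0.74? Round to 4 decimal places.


sigmoid(z) = 1 / (1 + exp(-z))
exp(-(0.74)) = exp(-0.74) = 0.4771
1 + 0.4771 = 1.4771
1 / 1.4771 = 0.6770

0.6770


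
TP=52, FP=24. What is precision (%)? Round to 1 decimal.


Precision = TP / (TP + FP) * 100
= 52 / (52 + 24)
= 52 / 76
= 0.6842
= 68.4%

68.4


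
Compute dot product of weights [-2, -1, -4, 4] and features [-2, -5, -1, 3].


Element-wise products:
-2 * -2 = 4
-1 * -5 = 5
-4 * -1 = 4
4 * 3 = 12
Sum = 4 + 5 + 4 + 12
= 25

25


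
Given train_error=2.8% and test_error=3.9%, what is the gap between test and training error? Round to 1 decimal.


Generalization gap = test_error - train_error
= 3.9 - 2.8
= 1.1%
A small gap suggests good generalization.

1.1


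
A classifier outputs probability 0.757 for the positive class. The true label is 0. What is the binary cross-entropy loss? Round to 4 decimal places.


For y=0: Loss = -log(1-p)
= -log(1 - 0.757)
= -log(0.243)
= -(-1.4147)
= 1.4147

1.4147


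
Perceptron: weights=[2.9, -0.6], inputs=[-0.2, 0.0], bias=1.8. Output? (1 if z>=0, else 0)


z = w . x + b
= 2.9*-0.2 + -0.6*0.0 + 1.8
= -0.58 + -0.0 + 1.8
= -0.58 + 1.8
= 1.22
Since z = 1.22 >= 0, output = 1

1


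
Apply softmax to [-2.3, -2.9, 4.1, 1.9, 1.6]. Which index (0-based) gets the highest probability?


Softmax is a monotonic transformation, so it preserves the argmax.
We need to find the index of the maximum logit.
Index 0: -2.3
Index 1: -2.9
Index 2: 4.1
Index 3: 1.9
Index 4: 1.6
Maximum logit = 4.1 at index 2

2


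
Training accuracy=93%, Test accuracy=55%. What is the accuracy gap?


Gap = train_accuracy - test_accuracy
= 93 - 55
= 38%
This large gap strongly indicates overfitting.

38


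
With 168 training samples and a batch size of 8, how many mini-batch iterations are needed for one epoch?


Iterations per epoch = dataset_size / batch_size
= 168 / 8
= 21

21


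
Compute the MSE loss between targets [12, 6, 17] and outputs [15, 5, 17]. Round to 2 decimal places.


Differences: [-3, 1, 0]
Squared errors: [9, 1, 0]
Sum of squared errors = 10
MSE = 10 / 3 = 3.33

3.33


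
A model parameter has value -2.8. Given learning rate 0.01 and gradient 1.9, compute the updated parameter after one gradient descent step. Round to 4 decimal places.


w_new = w_old - lr * gradient
= -2.8 - 0.01 * 1.9
= -2.8 - (0.019)
= -2.8190

-2.8190


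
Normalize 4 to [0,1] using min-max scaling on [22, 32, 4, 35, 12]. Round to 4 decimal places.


Min = 4, Max = 35
Range = 35 - 4 = 31
Scaled = (x - min) / (max - min)
= (4 - 4) / 31
= 0 / 31
= 0.0000

0.0000


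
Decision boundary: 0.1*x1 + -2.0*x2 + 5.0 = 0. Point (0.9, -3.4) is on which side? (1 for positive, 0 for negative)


Compute 0.1 * 0.9 + -2.0 * -3.4 + 5.0
= 0.09 + 6.8 + 5.0
= 11.89
Since 11.89 >= 0, the point is on the positive side.

1


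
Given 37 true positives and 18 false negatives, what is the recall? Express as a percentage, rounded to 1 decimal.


Recall = TP / (TP + FN) * 100
= 37 / (37 + 18)
= 37 / 55
= 0.6727
= 67.3%

67.3


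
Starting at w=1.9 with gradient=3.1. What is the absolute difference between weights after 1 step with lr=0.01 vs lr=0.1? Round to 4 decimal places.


With lr=0.01: w_new = 1.9 - 0.01 * 3.1 = 1.869
With lr=0.1: w_new = 1.9 - 0.1 * 3.1 = 1.59
Absolute difference = |1.869 - 1.59|
= 0.2790

0.2790


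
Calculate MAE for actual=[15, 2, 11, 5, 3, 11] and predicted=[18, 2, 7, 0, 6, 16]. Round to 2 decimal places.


Absolute errors: [3, 0, 4, 5, 3, 5]
Sum of absolute errors = 20
MAE = 20 / 6 = 3.33

3.33


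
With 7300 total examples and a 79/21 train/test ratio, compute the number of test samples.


Train samples = 7300 * 79% = 5767
Test samples = 7300 - 5767
= 1533

1533


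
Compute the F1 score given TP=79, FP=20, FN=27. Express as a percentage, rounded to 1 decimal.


Precision = TP / (TP + FP) = 79 / 99 = 0.798
Recall = TP / (TP + FN) = 79 / 106 = 0.7453
F1 = 2 * P * R / (P + R)
= 2 * 0.798 * 0.7453 / (0.798 + 0.7453)
= 1.1894 / 1.5433
= 0.7707
As percentage: 77.1%

77.1


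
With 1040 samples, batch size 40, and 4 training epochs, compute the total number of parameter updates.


Iterations per epoch = 1040 / 40 = 26
Total updates = iterations_per_epoch * epochs
= 26 * 4
= 104

104


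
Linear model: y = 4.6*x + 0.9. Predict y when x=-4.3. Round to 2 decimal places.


y = 4.6 * -4.3 + (0.9)
= -19.78 + (0.9)
= -18.88

-18.88


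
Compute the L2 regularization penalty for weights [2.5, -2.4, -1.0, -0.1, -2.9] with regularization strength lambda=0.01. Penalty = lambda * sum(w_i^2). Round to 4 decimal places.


Squaring each weight:
2.5^2 = 6.25
(-2.4)^2 = 5.76
(-1.0)^2 = 1.0
(-0.1)^2 = 0.01
(-2.9)^2 = 8.41
Sum of squares = 21.43
Penalty = 0.01 * 21.43 = 0.2143

0.2143


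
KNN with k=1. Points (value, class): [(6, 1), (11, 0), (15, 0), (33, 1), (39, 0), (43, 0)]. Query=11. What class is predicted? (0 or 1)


Distances from query 11:
Point 11 (class 0): distance = 0
K=1 nearest neighbors: classes = [0]
Votes for class 1: 0 / 1
Majority vote => class 0

0


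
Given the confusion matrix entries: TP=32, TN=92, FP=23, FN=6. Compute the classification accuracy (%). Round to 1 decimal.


Accuracy = (TP + TN) / (TP + TN + FP + FN) * 100
= (32 + 92) / (32 + 92 + 23 + 6)
= 124 / 153
= 0.8105
= 81.0%

81.0


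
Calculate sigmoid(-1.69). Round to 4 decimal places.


sigmoid(z) = 1 / (1 + exp(-z))
exp(-(-1.69)) = exp(1.69) = 5.4195
1 + 5.4195 = 6.4195
1 / 6.4195 = 0.1558

0.1558


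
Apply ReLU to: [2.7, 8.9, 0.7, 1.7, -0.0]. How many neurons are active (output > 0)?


ReLU(x) = max(0, x) for each element:
ReLU(2.7) = 2.7
ReLU(8.9) = 8.9
ReLU(0.7) = 0.7
ReLU(1.7) = 1.7
ReLU(-0.0) = 0
Active neurons (>0): 4

4


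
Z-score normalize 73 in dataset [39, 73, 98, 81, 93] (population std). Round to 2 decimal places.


Mean = (39 + 73 + 98 + 81 + 93) / 5 = 76.8
Variance = sum((x_i - mean)^2) / n = 434.56
Std = sqrt(434.56) = 20.8461
Z = (x - mean) / std
= (73 - 76.8) / 20.8461
= -3.8 / 20.8461
= -0.18

-0.18


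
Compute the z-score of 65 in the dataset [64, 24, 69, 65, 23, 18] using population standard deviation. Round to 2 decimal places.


Mean = (64 + 24 + 69 + 65 + 23 + 18) / 6 = 43.8333
Variance = sum((x_i - mean)^2) / n = 497.1389
Std = sqrt(497.1389) = 22.2966
Z = (x - mean) / std
= (65 - 43.8333) / 22.2966
= 21.1667 / 22.2966
= 0.95

0.95


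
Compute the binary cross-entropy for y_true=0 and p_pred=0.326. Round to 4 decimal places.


For y=0: Loss = -log(1-p)
= -log(1 - 0.326)
= -log(0.674)
= -(-0.3945)
= 0.3945

0.3945


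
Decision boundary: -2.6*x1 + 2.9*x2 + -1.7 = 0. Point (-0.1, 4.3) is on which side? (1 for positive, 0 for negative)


Compute -2.6 * -0.1 + 2.9 * 4.3 + -1.7
= 0.26 + 12.47 + -1.7
= 11.03
Since 11.03 >= 0, the point is on the positive side.

1


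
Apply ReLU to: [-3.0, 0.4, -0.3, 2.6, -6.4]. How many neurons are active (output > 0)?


ReLU(x) = max(0, x) for each element:
ReLU(-3.0) = 0
ReLU(0.4) = 0.4
ReLU(-0.3) = 0
ReLU(2.6) = 2.6
ReLU(-6.4) = 0
Active neurons (>0): 2

2


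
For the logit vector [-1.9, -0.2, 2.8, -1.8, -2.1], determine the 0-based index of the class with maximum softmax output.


Softmax is a monotonic transformation, so it preserves the argmax.
We need to find the index of the maximum logit.
Index 0: -1.9
Index 1: -0.2
Index 2: 2.8
Index 3: -1.8
Index 4: -2.1
Maximum logit = 2.8 at index 2

2


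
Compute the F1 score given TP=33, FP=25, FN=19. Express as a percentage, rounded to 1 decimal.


Precision = TP / (TP + FP) = 33 / 58 = 0.569
Recall = TP / (TP + FN) = 33 / 52 = 0.6346
F1 = 2 * P * R / (P + R)
= 2 * 0.569 * 0.6346 / (0.569 + 0.6346)
= 0.7221 / 1.2036
= 0.6
As percentage: 60.0%

60.0


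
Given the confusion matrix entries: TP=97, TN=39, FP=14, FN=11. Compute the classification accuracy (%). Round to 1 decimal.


Accuracy = (TP + TN) / (TP + TN + FP + FN) * 100
= (97 + 39) / (97 + 39 + 14 + 11)
= 136 / 161
= 0.8447
= 84.5%

84.5


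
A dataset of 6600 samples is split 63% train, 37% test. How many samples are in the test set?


Train samples = 6600 * 63% = 4158
Test samples = 6600 - 4158
= 2442

2442


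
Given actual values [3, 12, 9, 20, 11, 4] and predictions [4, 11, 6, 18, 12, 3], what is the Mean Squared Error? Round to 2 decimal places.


Differences: [-1, 1, 3, 2, -1, 1]
Squared errors: [1, 1, 9, 4, 1, 1]
Sum of squared errors = 17
MSE = 17 / 6 = 2.83

2.83


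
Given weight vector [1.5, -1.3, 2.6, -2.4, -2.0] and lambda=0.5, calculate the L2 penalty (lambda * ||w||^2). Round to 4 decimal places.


Squaring each weight:
1.5^2 = 2.25
(-1.3)^2 = 1.69
2.6^2 = 6.76
(-2.4)^2 = 5.76
(-2.0)^2 = 4.0
Sum of squares = 20.46
Penalty = 0.5 * 20.46 = 10.2300

10.2300


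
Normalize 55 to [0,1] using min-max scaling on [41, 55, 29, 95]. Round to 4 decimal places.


Min = 29, Max = 95
Range = 95 - 29 = 66
Scaled = (x - min) / (max - min)
= (55 - 29) / 66
= 26 / 66
= 0.3939

0.3939


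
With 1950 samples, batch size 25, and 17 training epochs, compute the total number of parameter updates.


Iterations per epoch = 1950 / 25 = 78
Total updates = iterations_per_epoch * epochs
= 78 * 17
= 1326

1326


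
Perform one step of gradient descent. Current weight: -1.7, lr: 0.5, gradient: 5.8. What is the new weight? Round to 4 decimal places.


w_new = w_old - lr * gradient
= -1.7 - 0.5 * 5.8
= -1.7 - (2.9)
= -4.6000

-4.6000


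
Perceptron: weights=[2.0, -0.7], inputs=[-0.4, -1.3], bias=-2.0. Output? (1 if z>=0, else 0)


z = w . x + b
= 2.0*-0.4 + -0.7*-1.3 + -2.0
= -0.8 + 0.91 + -2.0
= 0.11 + -2.0
= -1.89
Since z = -1.89 < 0, output = 0

0


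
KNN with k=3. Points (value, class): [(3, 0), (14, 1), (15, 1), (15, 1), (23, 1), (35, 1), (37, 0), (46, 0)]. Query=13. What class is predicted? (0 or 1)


Distances from query 13:
Point 14 (class 1): distance = 1
Point 15 (class 1): distance = 2
Point 15 (class 1): distance = 2
K=3 nearest neighbors: classes = [1, 1, 1]
Votes for class 1: 3 / 3
Majority vote => class 1

1


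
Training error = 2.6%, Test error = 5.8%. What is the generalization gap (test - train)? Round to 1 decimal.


Generalization gap = test_error - train_error
= 5.8 - 2.6
= 3.2%
A moderate gap.

3.2


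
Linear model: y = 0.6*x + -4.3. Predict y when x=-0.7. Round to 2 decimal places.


y = 0.6 * -0.7 + (-4.3)
= -0.42 + (-4.3)
= -4.72

-4.72


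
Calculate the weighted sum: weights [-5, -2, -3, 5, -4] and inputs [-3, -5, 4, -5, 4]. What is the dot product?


Element-wise products:
-5 * -3 = 15
-2 * -5 = 10
-3 * 4 = -12
5 * -5 = -25
-4 * 4 = -16
Sum = 15 + 10 + -12 + -25 + -16
= -28

-28


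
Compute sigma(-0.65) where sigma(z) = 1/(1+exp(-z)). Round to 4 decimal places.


sigmoid(z) = 1 / (1 + exp(-z))
exp(-(-0.65)) = exp(0.65) = 1.9155
1 + 1.9155 = 2.9155
1 / 2.9155 = 0.3430

0.3430


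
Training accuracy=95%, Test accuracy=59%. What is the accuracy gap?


Gap = train_accuracy - test_accuracy
= 95 - 59
= 36%
This large gap strongly indicates overfitting.

36


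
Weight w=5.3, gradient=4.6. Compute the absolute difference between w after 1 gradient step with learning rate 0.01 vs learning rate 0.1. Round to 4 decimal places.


With lr=0.01: w_new = 5.3 - 0.01 * 4.6 = 5.254
With lr=0.1: w_new = 5.3 - 0.1 * 4.6 = 4.84
Absolute difference = |5.254 - 4.84|
= 0.4140

0.4140


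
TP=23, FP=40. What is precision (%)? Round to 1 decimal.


Precision = TP / (TP + FP) * 100
= 23 / (23 + 40)
= 23 / 63
= 0.3651
= 36.5%

36.5


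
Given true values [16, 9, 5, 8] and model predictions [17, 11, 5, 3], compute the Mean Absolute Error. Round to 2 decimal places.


Absolute errors: [1, 2, 0, 5]
Sum of absolute errors = 8
MAE = 8 / 4 = 2.00

2.00


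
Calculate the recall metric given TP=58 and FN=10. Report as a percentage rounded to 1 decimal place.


Recall = TP / (TP + FN) * 100
= 58 / (58 + 10)
= 58 / 68
= 0.8529
= 85.3%

85.3


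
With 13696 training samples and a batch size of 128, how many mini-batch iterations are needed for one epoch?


Iterations per epoch = dataset_size / batch_size
= 13696 / 128
= 107

107


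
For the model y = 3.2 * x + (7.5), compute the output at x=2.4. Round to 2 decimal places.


y = 3.2 * 2.4 + (7.5)
= 7.68 + (7.5)
= 15.18

15.18


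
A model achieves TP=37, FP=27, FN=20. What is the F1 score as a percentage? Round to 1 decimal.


Precision = TP / (TP + FP) = 37 / 64 = 0.5781
Recall = TP / (TP + FN) = 37 / 57 = 0.6491
F1 = 2 * P * R / (P + R)
= 2 * 0.5781 * 0.6491 / (0.5781 + 0.6491)
= 0.7505 / 1.2272
= 0.6116
As percentage: 61.2%

61.2


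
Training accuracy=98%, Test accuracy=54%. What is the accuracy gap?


Gap = train_accuracy - test_accuracy
= 98 - 54
= 44%
This large gap strongly indicates overfitting.

44


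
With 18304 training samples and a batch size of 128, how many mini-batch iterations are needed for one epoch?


Iterations per epoch = dataset_size / batch_size
= 18304 / 128
= 143

143


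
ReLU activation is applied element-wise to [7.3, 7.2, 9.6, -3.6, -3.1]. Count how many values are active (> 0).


ReLU(x) = max(0, x) for each element:
ReLU(7.3) = 7.3
ReLU(7.2) = 7.2
ReLU(9.6) = 9.6
ReLU(-3.6) = 0
ReLU(-3.1) = 0
Active neurons (>0): 3

3


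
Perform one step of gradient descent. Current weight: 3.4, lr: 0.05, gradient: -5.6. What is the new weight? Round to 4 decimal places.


w_new = w_old - lr * gradient
= 3.4 - 0.05 * -5.6
= 3.4 - (-0.28)
= 3.6800

3.6800


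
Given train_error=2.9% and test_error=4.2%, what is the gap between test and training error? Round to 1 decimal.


Generalization gap = test_error - train_error
= 4.2 - 2.9
= 1.3%
A small gap suggests good generalization.

1.3


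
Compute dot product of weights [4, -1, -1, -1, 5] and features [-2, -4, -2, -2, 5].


Element-wise products:
4 * -2 = -8
-1 * -4 = 4
-1 * -2 = 2
-1 * -2 = 2
5 * 5 = 25
Sum = -8 + 4 + 2 + 2 + 25
= 25

25


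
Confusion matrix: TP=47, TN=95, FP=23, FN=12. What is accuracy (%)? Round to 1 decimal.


Accuracy = (TP + TN) / (TP + TN + FP + FN) * 100
= (47 + 95) / (47 + 95 + 23 + 12)
= 142 / 177
= 0.8023
= 80.2%

80.2


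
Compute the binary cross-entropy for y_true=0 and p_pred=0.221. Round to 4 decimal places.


For y=0: Loss = -log(1-p)
= -log(1 - 0.221)
= -log(0.779)
= -(-0.2497)
= 0.2497

0.2497


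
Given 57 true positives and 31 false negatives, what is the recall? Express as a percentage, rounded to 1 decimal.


Recall = TP / (TP + FN) * 100
= 57 / (57 + 31)
= 57 / 88
= 0.6477
= 64.8%

64.8


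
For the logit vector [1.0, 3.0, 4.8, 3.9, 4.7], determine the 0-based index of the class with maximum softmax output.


Softmax is a monotonic transformation, so it preserves the argmax.
We need to find the index of the maximum logit.
Index 0: 1.0
Index 1: 3.0
Index 2: 4.8
Index 3: 3.9
Index 4: 4.7
Maximum logit = 4.8 at index 2

2


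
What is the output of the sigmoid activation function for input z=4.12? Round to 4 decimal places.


sigmoid(z) = 1 / (1 + exp(-z))
exp(-(4.12)) = exp(-4.12) = 0.0162
1 + 0.0162 = 1.0162
1 / 1.0162 = 0.9840

0.9840


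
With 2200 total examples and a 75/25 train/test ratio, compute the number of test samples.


Train samples = 2200 * 75% = 1650
Test samples = 2200 - 1650
= 550

550


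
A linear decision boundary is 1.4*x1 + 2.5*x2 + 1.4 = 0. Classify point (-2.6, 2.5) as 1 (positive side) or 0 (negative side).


Compute 1.4 * -2.6 + 2.5 * 2.5 + 1.4
= -3.64 + 6.25 + 1.4
= 4.01
Since 4.01 >= 0, the point is on the positive side.

1


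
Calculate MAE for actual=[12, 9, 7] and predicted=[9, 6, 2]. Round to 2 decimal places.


Absolute errors: [3, 3, 5]
Sum of absolute errors = 11
MAE = 11 / 3 = 3.67

3.67


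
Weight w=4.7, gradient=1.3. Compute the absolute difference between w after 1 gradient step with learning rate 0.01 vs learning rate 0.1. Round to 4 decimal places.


With lr=0.01: w_new = 4.7 - 0.01 * 1.3 = 4.687
With lr=0.1: w_new = 4.7 - 0.1 * 1.3 = 4.57
Absolute difference = |4.687 - 4.57|
= 0.1170

0.1170


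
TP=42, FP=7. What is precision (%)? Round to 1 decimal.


Precision = TP / (TP + FP) * 100
= 42 / (42 + 7)
= 42 / 49
= 0.8571
= 85.7%

85.7


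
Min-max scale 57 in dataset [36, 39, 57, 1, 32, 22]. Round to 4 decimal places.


Min = 1, Max = 57
Range = 57 - 1 = 56
Scaled = (x - min) / (max - min)
= (57 - 1) / 56
= 56 / 56
= 1.0000

1.0000


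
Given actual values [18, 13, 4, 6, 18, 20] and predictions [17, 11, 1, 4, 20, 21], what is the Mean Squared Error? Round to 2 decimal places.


Differences: [1, 2, 3, 2, -2, -1]
Squared errors: [1, 4, 9, 4, 4, 1]
Sum of squared errors = 23
MSE = 23 / 6 = 3.83

3.83


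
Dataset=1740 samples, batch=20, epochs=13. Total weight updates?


Iterations per epoch = 1740 / 20 = 87
Total updates = iterations_per_epoch * epochs
= 87 * 13
= 1131

1131
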